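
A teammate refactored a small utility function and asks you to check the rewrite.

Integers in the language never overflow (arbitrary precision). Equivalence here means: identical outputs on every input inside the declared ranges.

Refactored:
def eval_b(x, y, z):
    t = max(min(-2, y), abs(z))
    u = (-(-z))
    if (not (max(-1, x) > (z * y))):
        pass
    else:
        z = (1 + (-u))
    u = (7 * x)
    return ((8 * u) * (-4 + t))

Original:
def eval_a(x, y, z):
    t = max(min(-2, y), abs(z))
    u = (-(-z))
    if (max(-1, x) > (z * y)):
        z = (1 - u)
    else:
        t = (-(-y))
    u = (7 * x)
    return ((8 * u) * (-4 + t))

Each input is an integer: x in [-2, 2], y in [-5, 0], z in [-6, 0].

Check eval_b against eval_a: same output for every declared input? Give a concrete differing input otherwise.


Try x=-2, y=-5, z=-6.
eval_a: t = 6; u = -6; (max(-1, x) > (z * y)) -> false; t = -5; u = -14; return 1008
eval_b: t = 6; u = -6; (not (max(-1, x) > (z * y))) -> true; u = -14; return -224
1008 and -224 differ, so these are not the same function on this domain.
verdict: not equivalent; witness: x=-2, y=-5, z=-6


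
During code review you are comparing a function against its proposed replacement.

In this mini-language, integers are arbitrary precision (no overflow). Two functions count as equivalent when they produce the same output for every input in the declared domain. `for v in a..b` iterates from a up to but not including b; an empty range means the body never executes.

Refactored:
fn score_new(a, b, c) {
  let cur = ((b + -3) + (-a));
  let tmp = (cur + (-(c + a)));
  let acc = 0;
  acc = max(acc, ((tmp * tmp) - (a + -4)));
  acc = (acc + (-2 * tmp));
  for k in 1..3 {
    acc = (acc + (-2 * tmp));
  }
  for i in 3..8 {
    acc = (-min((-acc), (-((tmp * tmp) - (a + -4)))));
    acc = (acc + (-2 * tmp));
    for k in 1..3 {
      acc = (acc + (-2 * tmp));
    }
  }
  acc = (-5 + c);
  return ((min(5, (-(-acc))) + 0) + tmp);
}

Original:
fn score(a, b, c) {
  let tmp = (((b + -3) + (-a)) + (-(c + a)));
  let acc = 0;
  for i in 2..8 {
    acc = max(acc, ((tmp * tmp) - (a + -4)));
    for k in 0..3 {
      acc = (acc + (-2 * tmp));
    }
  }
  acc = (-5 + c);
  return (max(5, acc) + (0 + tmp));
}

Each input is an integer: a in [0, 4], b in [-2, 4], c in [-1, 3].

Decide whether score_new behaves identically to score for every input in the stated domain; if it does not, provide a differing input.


Take a=0, b=-2, c=-1.
score: tmp becomes -4; next acc becomes 0; next at i=2:; next acc becomes 20; next at k=0:; next acc becomes 28; next at k=1:; next acc becomes 36; next at k=2:; next acc becomes 44; next at i=3:; next acc becomes 44; next at k=0:; next acc becomes 52; next at k=1:; next acc becomes 60; next at k=2:; next acc becomes 68; next at i=4:; next acc becomes 68; next at k=0:; next acc becomes 76; next at k=1:; next acc becomes 84; next at k=2:; next acc becomes 92; next at i=5:; next acc becomes 92; next at k=0:; next acc becomes 100; next at k=1:; next acc becomes 108; next at k=2:; next acc becomes 116; next at i=6:; next acc becomes 116; next at k=0:; next acc becomes 124; next at k=1:; next acc becomes 132; next at k=2:; next acc becomes 140; next at i=7:; next acc becomes 140; next at k=0:; next acc becomes 148; next at k=1:; next acc becomes 156; next at k=2:; next acc becomes 164; next acc becomes -6; next final value 1
score_new: cur becomes -5; next tmp becomes -4; next acc becomes 0; next acc becomes 20; next acc becomes 28; next at k=1:; next acc becomes 36; next at k=2:; next acc becomes 44; next at i=3:; next acc becomes 44; next acc becomes 52; next at k=1:; next acc becomes 60; next at k=2:; next acc becomes 68; next at i=4:; next acc becomes 68; next acc becomes 76; next at k=1:; next acc becomes 84; next at k=2:; next acc becomes 92; next at i=5:; next acc becomes 92; next acc becomes 100; next at k=1:; next acc becomes 108; next at k=2:; next acc becomes 116; next at i=6:; next acc becomes 116; next acc becomes 124; next at k=1:; next acc becomes 132; next at k=2:; next acc becomes 140; next at i=7:; next acc becomes 140; next acc becomes 148; next at k=1:; next acc becomes 156; next at k=2:; next acc becomes 164; next acc becomes -6; next final value -10
1 and -10 differ, so these are not the same function on this domain.
verdict: not equivalent; witness: a=0, b=-2, c=-1


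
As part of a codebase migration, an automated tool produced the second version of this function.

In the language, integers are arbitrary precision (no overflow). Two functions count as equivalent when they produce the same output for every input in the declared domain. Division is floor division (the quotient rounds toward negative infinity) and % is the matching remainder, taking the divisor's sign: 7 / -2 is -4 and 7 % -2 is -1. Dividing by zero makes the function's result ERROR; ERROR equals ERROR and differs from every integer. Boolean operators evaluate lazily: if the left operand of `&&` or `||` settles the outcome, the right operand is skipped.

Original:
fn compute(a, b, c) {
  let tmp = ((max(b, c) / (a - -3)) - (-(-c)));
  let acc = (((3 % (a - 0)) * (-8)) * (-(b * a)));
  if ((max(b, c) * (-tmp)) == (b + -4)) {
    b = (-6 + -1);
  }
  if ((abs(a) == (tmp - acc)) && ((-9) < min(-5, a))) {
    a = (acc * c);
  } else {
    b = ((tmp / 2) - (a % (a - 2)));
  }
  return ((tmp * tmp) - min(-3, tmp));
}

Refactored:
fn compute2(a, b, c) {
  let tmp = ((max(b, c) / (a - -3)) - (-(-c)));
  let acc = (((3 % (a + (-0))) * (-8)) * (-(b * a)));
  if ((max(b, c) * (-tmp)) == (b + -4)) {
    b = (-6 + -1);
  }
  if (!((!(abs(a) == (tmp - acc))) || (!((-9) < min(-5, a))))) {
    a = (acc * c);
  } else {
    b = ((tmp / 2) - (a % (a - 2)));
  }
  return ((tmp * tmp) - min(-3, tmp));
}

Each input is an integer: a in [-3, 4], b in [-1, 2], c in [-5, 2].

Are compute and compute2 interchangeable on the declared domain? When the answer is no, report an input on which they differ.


The two versions differ — the changes include arithmetic usage differs, plus boolean connective usage differs.
As a probe, take a=4, b=1, c=-4: compute runs tmp=4, then acc=96, then ((max(b, c) * (-tmp)) == (b + -4)) is false, then ((abs(a) == (tmp - acc)) && ((-9) < min(-5, a))) is false, then b=2, then returns 19; compute2 runs tmp=4, then acc=96, then ((max(b, c) * (-tmp)) == (b + -4)) is false, then (!((!(abs(a) == (tmp - acc))) || (!((-9) < min(-5, a))))) is false, then b=2, then returns 19; both end at 19.
Checked all 256 inputs in the declared domain: the outputs agree on every one.
verdict: equivalent


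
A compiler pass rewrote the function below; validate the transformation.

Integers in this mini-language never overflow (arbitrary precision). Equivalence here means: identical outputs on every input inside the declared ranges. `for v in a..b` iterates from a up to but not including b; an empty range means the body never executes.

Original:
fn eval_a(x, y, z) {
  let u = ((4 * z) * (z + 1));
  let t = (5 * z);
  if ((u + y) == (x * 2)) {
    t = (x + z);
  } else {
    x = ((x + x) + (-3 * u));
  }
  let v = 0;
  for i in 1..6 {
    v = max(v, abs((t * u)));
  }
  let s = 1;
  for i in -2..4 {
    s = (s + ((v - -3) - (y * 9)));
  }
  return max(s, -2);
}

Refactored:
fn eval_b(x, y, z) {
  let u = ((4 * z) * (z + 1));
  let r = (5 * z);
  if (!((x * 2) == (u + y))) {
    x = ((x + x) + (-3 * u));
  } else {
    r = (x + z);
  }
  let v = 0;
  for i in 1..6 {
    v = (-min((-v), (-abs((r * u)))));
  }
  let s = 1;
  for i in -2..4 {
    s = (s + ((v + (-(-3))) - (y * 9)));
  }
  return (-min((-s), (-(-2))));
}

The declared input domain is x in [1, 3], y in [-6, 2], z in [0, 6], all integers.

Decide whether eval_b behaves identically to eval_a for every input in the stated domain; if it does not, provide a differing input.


Differences: boolean connective usage differs; min/max/abs usage differs; arithmetic usage differs; local variable names differ — yet all 189 inputs agree.
verdict: equivalent


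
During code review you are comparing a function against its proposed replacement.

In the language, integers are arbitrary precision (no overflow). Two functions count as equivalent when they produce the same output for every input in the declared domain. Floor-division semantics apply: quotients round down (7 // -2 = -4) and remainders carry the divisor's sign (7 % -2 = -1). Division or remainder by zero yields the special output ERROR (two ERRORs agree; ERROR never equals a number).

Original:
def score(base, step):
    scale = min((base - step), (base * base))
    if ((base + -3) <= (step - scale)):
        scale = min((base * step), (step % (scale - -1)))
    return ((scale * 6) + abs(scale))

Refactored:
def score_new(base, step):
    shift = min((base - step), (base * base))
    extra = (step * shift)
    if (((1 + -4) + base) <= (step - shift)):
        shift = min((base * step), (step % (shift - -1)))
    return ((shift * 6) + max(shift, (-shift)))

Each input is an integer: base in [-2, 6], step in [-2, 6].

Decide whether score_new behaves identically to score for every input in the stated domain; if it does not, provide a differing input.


Although min/max/abs usage differs, local variable names differ, statement counts differ, constant usage differs, arithmetic usage differs, 81/81 inputs agree.
verdict: equivalent


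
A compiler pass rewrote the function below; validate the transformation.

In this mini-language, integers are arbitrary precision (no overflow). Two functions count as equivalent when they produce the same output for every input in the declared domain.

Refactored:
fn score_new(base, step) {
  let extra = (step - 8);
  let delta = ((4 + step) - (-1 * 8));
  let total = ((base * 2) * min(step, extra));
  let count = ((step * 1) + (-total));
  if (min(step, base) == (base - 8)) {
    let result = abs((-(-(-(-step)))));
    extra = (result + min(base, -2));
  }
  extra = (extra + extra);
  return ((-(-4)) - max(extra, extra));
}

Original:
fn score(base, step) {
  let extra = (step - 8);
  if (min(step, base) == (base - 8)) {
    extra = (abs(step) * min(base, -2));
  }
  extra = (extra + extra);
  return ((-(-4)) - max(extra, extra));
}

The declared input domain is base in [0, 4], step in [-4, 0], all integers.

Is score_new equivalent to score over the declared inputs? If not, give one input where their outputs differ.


Consider the input base=4, step=-4.
score: extra becomes -12; next (min(step, base) == (base - 8)) evaluates to true; next extra becomes -8; next extra becomes -16; next final value 20
score_new: extra becomes -12; next delta becomes 8; next total becomes -96; next count becomes 92; next (min(step, base) == (base - 8)) evaluates to true; next result becomes 4; next extra becomes 2; next extra becomes 4; next final value 0
20 != 0, so the rewrite changes behavior.
verdict: not equivalent; witness: base=4, step=-4


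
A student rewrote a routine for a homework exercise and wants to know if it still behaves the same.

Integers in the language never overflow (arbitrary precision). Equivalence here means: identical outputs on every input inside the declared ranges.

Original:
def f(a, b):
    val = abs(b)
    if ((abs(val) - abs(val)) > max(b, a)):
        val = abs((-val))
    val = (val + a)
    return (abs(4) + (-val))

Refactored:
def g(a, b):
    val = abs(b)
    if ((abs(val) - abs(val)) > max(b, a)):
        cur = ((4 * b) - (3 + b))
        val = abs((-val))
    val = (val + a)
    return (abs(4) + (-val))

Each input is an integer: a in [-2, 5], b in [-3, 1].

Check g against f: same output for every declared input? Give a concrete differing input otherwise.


Comparing the listings, the differences include: local variable names differ; arithmetic usage differs; statement counts differ; constant usage differs.
Spot check at a=4, b=-3 — f: val := 3 | ((abs(val) - abs(val)) > max(b, a)): false | val := 7 | result -3. g: val := 3 | ((abs(val) - abs(val)) > max(b, a)): false | val := 7 | result -3. Both give -3.
An exhaustive pass over the 40 declared inputs shows identical outputs.
verdict: equivalent


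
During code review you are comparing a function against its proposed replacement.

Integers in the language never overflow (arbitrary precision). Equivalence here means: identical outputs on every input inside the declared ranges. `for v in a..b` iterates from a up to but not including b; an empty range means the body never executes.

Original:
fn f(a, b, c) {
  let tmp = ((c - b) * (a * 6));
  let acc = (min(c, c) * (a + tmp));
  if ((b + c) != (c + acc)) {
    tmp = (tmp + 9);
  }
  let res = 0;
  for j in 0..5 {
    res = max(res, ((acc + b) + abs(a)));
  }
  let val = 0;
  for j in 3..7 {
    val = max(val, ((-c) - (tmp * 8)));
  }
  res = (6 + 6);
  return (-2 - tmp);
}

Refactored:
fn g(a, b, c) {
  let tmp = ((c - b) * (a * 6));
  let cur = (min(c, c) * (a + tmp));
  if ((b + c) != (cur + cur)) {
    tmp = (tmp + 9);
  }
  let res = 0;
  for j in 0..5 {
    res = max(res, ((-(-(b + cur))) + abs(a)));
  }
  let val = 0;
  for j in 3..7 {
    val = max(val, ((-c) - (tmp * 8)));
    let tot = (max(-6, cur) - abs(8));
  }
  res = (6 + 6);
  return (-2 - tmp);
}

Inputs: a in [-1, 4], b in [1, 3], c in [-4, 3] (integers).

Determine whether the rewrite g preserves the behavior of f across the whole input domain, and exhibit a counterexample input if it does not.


a=0, b=1, c=-1 yields -11 from f but -2 from g.
verdict: not equivalent; witness: a=0, b=1, c=-1


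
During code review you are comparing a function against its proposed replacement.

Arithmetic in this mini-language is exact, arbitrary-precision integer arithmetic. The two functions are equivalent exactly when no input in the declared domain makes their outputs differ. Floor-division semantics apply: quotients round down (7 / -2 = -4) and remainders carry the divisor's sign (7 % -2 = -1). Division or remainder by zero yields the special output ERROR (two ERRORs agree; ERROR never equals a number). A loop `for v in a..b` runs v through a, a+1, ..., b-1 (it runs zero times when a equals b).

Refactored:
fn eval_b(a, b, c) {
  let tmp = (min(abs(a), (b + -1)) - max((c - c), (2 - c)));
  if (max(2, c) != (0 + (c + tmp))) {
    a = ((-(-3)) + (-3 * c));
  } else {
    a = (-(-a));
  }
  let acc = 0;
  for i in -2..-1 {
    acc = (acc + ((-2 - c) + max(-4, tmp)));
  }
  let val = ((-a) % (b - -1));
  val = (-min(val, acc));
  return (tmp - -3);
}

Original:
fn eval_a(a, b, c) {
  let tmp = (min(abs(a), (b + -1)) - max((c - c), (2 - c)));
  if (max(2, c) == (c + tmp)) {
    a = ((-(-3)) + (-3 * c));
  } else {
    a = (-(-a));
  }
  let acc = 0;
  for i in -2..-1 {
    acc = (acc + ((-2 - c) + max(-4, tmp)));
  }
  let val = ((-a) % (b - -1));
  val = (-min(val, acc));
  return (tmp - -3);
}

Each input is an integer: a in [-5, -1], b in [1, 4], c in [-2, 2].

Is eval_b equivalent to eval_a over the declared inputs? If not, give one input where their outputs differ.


There is a behavioral-looking edit here, yet the outcome never shifts on this domain.
As a probe, take a=-3, b=4, c=2: eval_a runs tmp becomes 3; next (max(2, c) == (c + tmp)) evaluates to false; next a becomes -3; next acc becomes 0; next at i=-2:; next acc becomes -1; next val becomes 3; next val becomes 1; next final value 6; eval_b runs tmp becomes 3; next (max(2, c) != (0 + (c + tmp))) evaluates to true; next a becomes -3; next acc becomes 0; next at i=-2:; next acc becomes -1; next val becomes 3; next val becomes 1; next final value 6; both end at 6.
Sweeping the whole domain (100 inputs) finds no disagreement.
verdict: equivalent


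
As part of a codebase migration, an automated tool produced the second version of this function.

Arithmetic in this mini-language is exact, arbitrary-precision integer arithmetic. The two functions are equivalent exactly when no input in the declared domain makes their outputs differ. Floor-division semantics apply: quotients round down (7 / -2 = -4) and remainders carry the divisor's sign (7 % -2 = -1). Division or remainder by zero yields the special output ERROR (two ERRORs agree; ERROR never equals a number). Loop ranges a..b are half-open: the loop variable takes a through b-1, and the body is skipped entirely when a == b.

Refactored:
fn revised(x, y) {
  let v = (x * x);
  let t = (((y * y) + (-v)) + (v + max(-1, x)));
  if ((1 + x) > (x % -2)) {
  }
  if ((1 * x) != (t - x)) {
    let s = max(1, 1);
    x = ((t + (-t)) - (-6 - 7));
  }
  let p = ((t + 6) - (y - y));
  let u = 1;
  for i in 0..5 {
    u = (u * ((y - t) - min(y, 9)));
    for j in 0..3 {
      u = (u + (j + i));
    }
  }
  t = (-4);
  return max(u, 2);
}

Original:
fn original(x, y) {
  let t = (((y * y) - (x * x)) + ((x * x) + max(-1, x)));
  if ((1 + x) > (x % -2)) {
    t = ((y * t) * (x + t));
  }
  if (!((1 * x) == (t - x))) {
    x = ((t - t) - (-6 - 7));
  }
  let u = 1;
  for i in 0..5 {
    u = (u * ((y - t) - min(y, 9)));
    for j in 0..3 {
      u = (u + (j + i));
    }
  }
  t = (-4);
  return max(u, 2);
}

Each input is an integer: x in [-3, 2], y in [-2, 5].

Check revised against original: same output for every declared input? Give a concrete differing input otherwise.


The rewrite breaks on x=-1, y=-2, where the results are 322863 and 2.
original: t=3, then ((1 + x) > (x % -2)) is true, then t=-12, then (!((1 * x) == (t - x))) is true, then x=13, then u=1, then (i=0), then u=12, then (j=0), then u=12, then (j=1), then u=13, then (j=2), then u=15, then (i=1), then u=180, then (j=0), then u=181, then (j=1), then u=183, then (j=2), then u=186, then (i=2), then u=2232, then (j=0), then u=2234, then (j=1), then u=2237, then (j=2), then u=2241, then (i=3), then u=26892, then (j=0), then u=26895, then (j=1), then u=26899, then (j=2), then u=26904, then (i=4), then u=322848, then (j=0), then u=322852, then (j=1), then u=322857, then (j=2), then u=322863, then t=-4, then returns 322863
revised: v=1, then t=3, then ((1 + x) > (x % -2)) is true, then ((1 * x) != (t - x)) is true, then s=1, then x=13, then p=9, then u=1, then (i=0), then u=-3, then (j=0), then u=-3, then (j=1), then u=-2, then (j=2), then u=0, then (i=1), then u=0, then (j=0), then u=1, then (j=1), then u=3, then (j=2), then u=6, then (i=2), then u=-18, then (j=0), then u=-16, then (j=1), then u=-13, then (j=2), then u=-9, then (i=3), then u=27, then (j=0), then u=30, then (j=1), then u=34, then (j=2), then u=39, then (i=4), then u=-117, then (j=0), then u=-113, then (j=1), then u=-108, then (j=2), then u=-102, then t=-4, then returns 2
verdict: not equivalent; witness: x=-1, y=-2


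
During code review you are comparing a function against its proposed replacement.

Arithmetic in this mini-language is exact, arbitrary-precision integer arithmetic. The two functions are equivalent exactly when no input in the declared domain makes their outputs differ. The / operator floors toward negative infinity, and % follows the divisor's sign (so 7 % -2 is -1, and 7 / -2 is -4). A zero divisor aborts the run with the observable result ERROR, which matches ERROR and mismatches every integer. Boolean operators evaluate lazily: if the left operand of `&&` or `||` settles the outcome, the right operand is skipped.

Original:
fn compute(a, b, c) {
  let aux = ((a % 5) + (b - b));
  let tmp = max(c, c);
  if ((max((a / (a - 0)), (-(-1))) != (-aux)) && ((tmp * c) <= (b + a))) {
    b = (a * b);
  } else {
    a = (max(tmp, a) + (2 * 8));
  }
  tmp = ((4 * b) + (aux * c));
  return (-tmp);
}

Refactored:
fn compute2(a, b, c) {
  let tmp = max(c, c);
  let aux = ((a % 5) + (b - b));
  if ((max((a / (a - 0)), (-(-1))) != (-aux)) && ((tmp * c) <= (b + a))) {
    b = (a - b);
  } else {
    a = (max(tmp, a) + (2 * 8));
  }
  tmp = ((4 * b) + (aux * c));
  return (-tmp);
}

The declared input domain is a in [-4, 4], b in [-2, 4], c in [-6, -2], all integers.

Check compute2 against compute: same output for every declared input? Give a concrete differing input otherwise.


a=1, b=3, c=-2 yields -10 from compute but 10 from compute2.
verdict: not equivalent; witness: a=1, b=3, c=-2


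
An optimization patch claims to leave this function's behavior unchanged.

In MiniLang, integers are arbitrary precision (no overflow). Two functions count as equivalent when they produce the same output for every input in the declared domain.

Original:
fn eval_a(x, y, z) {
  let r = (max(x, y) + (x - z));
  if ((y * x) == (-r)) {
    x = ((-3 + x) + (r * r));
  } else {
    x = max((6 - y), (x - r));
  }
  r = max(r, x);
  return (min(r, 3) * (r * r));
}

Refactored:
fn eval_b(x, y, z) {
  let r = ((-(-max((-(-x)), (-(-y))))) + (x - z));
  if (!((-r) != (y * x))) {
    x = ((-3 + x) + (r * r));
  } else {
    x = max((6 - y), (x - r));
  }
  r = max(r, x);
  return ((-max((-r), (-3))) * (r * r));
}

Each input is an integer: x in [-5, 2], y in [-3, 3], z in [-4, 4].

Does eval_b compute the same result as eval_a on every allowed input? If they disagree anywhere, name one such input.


Although comparison usage differs; min/max/abs usage differs; boolean connective usage differs, 504/504 inputs agree.
verdict: equivalent


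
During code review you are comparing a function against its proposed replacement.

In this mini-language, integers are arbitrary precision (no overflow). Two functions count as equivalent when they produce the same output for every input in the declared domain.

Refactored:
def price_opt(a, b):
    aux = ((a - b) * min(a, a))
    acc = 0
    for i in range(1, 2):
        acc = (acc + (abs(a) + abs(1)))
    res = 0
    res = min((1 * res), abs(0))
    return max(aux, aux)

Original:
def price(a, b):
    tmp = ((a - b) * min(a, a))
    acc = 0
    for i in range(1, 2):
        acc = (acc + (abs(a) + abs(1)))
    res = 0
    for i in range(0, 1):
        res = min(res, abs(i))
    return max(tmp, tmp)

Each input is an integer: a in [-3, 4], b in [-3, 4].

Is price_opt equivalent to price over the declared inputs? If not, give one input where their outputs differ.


This is a faithful refactor — arithmetic usage differs; constant usage differs; loop structure differs; local variable names differ; statement counts differ, but the computed results match everywhere.
One worked example (a=-3, b=1) — price: tmp becomes 12; next acc becomes 0; next at i=1:; next acc becomes 4; next res becomes 0; next at i=0:; next res becomes 0; next final value 12; price_opt: aux becomes 12; next acc becomes 0; next at i=1:; next acc becomes 4; next res becomes 0; next res becomes 0; next final value 12; agreement on 12.
Across all 64 domain points the two functions coincide.
verdict: equivalent


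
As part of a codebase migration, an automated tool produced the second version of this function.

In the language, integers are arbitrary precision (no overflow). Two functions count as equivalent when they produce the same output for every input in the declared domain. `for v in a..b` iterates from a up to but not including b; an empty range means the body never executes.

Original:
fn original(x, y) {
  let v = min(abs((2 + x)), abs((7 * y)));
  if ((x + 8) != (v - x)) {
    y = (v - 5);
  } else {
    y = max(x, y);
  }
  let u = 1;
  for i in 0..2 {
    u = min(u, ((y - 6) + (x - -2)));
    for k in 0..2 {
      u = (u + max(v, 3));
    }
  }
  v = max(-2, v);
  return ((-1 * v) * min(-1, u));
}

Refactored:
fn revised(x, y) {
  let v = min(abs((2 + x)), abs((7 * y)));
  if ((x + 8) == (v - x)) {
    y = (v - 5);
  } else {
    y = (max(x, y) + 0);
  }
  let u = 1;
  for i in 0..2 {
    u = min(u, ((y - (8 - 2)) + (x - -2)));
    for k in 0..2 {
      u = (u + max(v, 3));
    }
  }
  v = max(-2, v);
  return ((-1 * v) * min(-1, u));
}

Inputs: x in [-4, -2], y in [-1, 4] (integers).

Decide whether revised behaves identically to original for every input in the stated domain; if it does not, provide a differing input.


Input x=-4, y=-1: 10 from original versus 6 from revised.
verdict: not equivalent; witness: x=-4, y=-1


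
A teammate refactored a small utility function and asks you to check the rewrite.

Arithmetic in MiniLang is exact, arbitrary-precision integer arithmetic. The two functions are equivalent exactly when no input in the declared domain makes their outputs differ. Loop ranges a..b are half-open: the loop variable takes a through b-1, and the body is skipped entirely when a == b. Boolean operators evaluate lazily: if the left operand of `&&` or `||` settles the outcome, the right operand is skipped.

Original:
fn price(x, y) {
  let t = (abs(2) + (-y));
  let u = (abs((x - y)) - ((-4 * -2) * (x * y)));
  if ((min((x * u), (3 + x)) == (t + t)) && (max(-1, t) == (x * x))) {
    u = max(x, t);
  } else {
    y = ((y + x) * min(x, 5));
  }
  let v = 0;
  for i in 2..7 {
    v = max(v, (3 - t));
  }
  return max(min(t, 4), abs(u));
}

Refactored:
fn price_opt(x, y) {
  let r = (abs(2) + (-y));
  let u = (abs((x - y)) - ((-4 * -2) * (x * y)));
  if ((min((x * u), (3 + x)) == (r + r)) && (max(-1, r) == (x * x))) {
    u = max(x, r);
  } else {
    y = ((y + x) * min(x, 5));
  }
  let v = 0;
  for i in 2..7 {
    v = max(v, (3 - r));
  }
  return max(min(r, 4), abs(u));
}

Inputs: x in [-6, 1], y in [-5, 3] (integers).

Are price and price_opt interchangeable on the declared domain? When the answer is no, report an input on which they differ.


The two are interchangeable: local variable names differ, and every declared input agrees.
Tracing x=-4, y=1: price: t = 1; u = 37; ((min((x * u), (3 + x)) == (t + t)) && (max(-1, t) == (x * x))) -> false; y = 12; v = 0; [i=2]; v = 2; [i=3]; v = 2; [i=4]; v = 2; [i=5]; v = 2; [i=6]; v = 2; return 37 | price_opt: r = 1; u = 37; ((min((x * u), (3 + x)) == (r + r)) && (max(-1, r) == (x * x))) -> false; y = 12; v = 0; [i=2]; v = 2; [i=3]; v = 2; [i=4]; v = 2; [i=5]; v = 2; [i=6]; v = 2; return 37 — matching result 37.
Checked all 72 inputs in the declared domain: the outputs agree on every one.
verdict: equivalent


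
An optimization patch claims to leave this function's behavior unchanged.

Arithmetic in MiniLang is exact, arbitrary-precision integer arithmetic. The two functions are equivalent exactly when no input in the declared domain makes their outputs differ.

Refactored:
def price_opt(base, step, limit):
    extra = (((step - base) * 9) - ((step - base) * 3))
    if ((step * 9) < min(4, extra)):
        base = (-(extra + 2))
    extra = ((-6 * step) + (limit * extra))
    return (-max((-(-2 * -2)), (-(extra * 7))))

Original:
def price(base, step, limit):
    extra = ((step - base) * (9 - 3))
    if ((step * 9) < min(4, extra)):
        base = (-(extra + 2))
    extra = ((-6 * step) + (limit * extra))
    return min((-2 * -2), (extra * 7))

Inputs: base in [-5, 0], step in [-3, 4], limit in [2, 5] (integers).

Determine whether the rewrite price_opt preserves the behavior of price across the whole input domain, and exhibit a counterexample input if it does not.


Comparing the listings, the differences include: min/max/abs usage differs; also arithmetic usage differs.
Spot check at base=-4, step=3, limit=3 — price: extra := 42 | ((step * 9) < min(4, extra)): false | extra := 108 | result 4. price_opt: extra := 42 | ((step * 9) < min(4, extra)): false | extra := 108 | result 4. Both give 4.
An exhaustive pass over the 192 declared inputs shows identical outputs.
verdict: equivalent


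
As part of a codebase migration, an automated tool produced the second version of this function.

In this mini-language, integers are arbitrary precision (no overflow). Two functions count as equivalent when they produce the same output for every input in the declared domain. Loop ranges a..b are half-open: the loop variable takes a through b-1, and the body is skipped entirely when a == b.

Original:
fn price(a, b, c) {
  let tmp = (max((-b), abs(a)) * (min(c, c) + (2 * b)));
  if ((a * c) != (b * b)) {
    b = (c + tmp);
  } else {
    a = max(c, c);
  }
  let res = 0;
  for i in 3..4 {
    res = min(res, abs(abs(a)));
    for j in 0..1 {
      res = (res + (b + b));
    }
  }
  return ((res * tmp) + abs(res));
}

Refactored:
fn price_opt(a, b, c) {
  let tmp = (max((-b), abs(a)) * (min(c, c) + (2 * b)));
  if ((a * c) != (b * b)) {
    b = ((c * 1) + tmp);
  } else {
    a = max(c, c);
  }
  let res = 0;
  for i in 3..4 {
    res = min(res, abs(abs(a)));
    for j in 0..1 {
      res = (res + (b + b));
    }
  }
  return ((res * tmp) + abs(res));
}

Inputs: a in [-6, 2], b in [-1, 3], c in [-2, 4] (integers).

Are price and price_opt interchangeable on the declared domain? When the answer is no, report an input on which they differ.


The two are interchangeable: constant usage differs; also arithmetic usage differs, and every declared input agrees.
One worked example (a=-6, b=2, c=-1) — price: tmp := 18 | ((a * c) != (b * b)): true | b := 17 | res := 0 | iter i=3: | res := 0 | iter j=0: | res := 34 | result 646; price_opt: tmp := 18 | ((a * c) != (b * b)): true | b := 17 | res := 0 | iter i=3: | res := 0 | iter j=0: | res := 34 | result 646; agreement on 646.
Every one of the 315 inputs gives matching results.
verdict: equivalent


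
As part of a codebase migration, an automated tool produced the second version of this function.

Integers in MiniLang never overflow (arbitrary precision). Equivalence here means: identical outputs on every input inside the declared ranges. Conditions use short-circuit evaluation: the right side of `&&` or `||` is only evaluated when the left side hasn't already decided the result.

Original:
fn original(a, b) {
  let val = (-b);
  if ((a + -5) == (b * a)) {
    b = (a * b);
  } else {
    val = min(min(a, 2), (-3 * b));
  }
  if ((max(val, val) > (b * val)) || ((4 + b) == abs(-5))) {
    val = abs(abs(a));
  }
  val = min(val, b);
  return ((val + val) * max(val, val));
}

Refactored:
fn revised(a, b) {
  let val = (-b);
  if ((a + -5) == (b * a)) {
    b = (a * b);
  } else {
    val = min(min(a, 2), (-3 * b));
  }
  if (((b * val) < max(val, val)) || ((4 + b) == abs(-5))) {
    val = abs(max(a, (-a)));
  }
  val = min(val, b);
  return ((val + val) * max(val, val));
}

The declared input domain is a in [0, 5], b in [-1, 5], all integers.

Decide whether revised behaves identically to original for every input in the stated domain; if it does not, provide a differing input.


Differences: min/max/abs usage differs; comparison usage differs — yet all 42 inputs agree.
verdict: equivalent


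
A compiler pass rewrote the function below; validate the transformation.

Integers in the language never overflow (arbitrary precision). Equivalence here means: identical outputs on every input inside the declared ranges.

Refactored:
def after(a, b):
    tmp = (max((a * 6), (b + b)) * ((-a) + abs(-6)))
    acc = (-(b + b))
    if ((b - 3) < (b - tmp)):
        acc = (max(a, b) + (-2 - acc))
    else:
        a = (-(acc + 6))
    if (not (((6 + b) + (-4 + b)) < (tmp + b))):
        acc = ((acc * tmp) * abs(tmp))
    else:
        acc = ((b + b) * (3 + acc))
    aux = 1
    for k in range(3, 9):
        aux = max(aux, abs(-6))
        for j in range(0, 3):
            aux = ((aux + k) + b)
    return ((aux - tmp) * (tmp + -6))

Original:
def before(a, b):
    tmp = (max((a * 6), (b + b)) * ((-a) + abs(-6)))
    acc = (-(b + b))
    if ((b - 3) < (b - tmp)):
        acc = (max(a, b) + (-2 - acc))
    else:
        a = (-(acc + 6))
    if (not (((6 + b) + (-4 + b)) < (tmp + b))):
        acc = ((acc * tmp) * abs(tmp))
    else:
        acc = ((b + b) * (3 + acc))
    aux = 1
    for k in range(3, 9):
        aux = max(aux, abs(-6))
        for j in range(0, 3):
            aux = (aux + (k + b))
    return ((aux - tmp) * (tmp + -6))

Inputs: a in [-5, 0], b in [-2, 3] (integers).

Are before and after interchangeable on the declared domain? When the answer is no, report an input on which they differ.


Changes here: same computation, different form; the full 36-point sweep finds no disagreement.
verdict: equivalent


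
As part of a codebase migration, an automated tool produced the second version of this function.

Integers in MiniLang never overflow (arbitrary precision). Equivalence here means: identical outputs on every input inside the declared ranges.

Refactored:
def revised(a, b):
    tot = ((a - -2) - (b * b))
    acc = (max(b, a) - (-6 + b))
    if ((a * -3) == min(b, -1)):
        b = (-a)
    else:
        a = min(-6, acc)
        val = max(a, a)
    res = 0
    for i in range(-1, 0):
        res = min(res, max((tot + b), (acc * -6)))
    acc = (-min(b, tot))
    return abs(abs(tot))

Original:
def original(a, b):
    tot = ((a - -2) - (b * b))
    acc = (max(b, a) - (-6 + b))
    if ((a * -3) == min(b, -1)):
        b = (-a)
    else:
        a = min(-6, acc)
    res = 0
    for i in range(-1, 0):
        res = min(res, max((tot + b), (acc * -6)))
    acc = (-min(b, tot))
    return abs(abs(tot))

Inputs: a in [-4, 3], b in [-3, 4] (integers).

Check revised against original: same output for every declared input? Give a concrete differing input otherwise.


Comparing the listings, the differences include: min/max/abs usage differs, and local variable names differ, and statement counts differ.
Tracing a=2, b=3: original: tot := -5 | acc := 6 | ((a * -3) == min(b, -1)): false | a := -6 | res := 0 | iter i=-1: | res := -2 | acc := 5 | result 5 | revised: tot := -5 | acc := 6 | ((a * -3) == min(b, -1)): false | a := -6 | val := -6 | res := 0 | iter i=-1: | res := -2 | acc := 5 | result 5 — matching result 5.
An exhaustive pass over the 64 declared inputs shows identical outputs.
verdict: equivalent


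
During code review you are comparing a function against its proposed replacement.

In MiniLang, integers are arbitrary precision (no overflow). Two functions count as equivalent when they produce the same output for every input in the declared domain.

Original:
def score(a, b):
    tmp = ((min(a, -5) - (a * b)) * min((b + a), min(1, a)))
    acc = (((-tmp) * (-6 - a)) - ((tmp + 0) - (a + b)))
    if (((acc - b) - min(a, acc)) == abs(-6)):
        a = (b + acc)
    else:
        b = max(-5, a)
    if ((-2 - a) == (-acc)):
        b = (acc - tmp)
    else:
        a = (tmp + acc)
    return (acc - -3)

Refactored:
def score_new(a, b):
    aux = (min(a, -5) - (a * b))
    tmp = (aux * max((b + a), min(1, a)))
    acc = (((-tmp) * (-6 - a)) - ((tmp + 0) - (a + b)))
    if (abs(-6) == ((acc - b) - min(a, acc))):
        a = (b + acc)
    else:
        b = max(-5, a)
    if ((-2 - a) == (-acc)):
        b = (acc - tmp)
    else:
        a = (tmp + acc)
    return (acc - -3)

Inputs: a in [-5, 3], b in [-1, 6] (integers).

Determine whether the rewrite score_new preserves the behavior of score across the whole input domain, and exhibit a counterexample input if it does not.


Not equivalent: a=-4, b=-1 separates them (43 vs 34).
score: tmp := 45 | acc := 40 | (((acc - b) - min(a, acc)) == abs(-6)): false | b := -4 | ((-2 - a) == (-acc)): false | a := 85 | result 43
score_new: aux := -9 | tmp := 36 | acc := 31 | (abs(-6) == ((acc - b) - min(a, acc))): false | b := -4 | ((-2 - a) == (-acc)): false | a := 67 | result 34
verdict: not equivalent; witness: a=-4, b=-1


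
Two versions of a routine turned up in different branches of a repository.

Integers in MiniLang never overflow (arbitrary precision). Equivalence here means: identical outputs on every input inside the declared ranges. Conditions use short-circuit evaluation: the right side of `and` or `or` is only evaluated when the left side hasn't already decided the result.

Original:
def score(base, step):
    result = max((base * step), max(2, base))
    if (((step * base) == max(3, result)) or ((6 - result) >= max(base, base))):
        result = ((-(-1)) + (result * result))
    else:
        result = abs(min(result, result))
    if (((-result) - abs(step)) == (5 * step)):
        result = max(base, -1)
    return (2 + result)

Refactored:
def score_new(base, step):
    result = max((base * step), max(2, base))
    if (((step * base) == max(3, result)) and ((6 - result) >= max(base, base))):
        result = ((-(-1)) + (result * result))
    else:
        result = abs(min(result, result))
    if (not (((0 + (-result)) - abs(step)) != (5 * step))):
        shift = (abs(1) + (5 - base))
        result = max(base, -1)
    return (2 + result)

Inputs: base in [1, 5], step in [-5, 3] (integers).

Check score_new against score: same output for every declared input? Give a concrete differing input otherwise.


There is a counterexample at base=1, step=-5: 7 on one side, 4 on the other.
score: result := 2 | (((step * base) == max(3, result)) or ((6 - result) >= max(base, base))): true | result := 5 | (((-result) - abs(step)) == (5 * step)): false | result 7
score_new: result := 2 | (((step * base) == max(3, result)) and ((6 - result) >= max(base, base))): false | result := 2 | (not (((0 + (-result)) - abs(step)) != (5 * step))): false | result 4
verdict: not equivalent; witness: base=1, step=-5


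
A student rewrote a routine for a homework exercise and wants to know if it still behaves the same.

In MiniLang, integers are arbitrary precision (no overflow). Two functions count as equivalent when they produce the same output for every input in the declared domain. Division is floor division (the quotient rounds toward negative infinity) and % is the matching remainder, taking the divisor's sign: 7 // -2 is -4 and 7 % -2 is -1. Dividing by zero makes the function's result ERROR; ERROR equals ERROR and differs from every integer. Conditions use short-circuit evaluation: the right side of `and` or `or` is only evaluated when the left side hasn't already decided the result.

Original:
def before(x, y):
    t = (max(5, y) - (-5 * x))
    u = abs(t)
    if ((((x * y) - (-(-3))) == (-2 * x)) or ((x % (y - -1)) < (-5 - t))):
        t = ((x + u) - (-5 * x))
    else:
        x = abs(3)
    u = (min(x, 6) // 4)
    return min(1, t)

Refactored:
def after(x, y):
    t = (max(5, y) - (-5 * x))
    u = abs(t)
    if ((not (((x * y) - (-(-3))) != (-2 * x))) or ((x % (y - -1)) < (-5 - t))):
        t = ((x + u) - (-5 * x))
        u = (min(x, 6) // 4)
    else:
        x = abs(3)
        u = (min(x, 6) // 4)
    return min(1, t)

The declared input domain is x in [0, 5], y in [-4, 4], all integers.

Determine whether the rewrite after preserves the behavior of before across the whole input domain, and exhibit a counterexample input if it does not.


Equivalent — the differences include min/max/abs usage differs, plus comparison usage differs, plus statement counts differ, plus arithmetic usage differs, plus constant usage differs, plus boolean connective usage differs, yet no declared input distinguishes the two.
Tracing x=2, y=-2: before: t=15, then u=15, then ((((x * y) - (-(-3))) == (-2 * x)) or ((x % (y - -1)) < (-5 - t))) is false, then x=3, then u=0, then returns 1 | after: t=15, then u=15, then ((not (((x * y) - (-(-3))) != (-2 * x))) or ((x % (y - -1)) < (-5 - t))) is false, then x=3, then u=0, then returns 1 — matching result 1.
Across all 54 domain points the two functions coincide.
verdict: equivalent


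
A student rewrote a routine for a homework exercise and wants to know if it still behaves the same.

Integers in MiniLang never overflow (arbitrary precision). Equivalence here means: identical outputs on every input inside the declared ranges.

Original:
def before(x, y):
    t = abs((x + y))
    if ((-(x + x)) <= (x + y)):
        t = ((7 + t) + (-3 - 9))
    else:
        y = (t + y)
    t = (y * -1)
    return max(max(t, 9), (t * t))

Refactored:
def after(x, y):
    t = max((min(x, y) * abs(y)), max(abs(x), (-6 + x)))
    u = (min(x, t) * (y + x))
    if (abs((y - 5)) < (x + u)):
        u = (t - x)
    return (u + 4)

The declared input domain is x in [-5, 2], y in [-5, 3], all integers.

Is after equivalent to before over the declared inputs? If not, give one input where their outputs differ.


Take x=-5, y=-5.
before: t=10, then ((-(x + x)) <= (x + y)) is false, then y=5, then t=-5, then returns 25
after: t=5, then u=50, then (abs((y - 5)) < (x + u)) is true, then u=10, then returns 14
25 != 14, so the rewrite changes behavior.
verdict: not equivalent; witness: x=-5, y=-5


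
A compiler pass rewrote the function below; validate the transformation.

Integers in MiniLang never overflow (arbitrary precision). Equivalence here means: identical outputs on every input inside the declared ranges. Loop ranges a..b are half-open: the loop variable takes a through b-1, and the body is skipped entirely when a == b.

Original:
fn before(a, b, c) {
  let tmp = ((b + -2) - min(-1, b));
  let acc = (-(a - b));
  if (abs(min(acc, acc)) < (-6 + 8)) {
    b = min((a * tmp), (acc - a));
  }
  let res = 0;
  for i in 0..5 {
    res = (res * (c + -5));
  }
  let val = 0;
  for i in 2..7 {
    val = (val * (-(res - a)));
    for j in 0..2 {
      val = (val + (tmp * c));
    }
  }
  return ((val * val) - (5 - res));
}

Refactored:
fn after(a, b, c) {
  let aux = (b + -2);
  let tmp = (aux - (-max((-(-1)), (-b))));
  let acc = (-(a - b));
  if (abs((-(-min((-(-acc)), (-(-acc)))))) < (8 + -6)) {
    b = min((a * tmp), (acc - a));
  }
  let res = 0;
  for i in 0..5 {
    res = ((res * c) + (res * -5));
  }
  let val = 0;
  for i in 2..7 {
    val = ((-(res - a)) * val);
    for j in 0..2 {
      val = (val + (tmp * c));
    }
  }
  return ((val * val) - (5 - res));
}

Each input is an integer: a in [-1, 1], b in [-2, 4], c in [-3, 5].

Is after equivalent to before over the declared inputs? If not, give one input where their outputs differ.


Behavior is preserved: although arithmetic usage differs; and local variable names differ; and statement counts differ; and min/max/abs usage differs, the outputs never diverge.
Tracing a=1, b=0, c=-2: before: tmp := -1 | acc := -1 | (abs(min(acc, acc)) < (-6 + 8)): true | b := -2 | res := 0 | iter i=0: | res := 0 | iter i=1: | res := 0 | iter i=2: | res := 0 | iter i=3: | res := 0 | iter i=4: | res := 0 | val := 0 | iter i=2: | val := 0 | iter j=0: | val := 2 | iter j=1: | val := 4 | iter i=3: | val := 4 | iter j=0: | val := 6 | iter j=1: | val := 8 | iter i=4: | val := 8 | iter j=0: | val := 10 | iter j=1: | val := 12 | iter i=5: | val := 12 | iter j=0: | val := 14 | iter j=1: | val := 16 | iter i=6: | val := 16 | iter j=0: | val := 18 | iter j=1: | val := 20 | result 395 | after: aux := -2 | tmp := -1 | acc := -1 | (abs((-(-min((-(-acc)), (-(-acc)))))) < (8 + -6)): true | b := -2 | res := 0 | iter i=0: | res := 0 | iter i=1: | res := 0 | iter i=2: | res := 0 | iter i=3: | res := 0 | iter i=4: | res := 0 | val := 0 | iter i=2: | val := 0 | iter j=0: | val := 2 | iter j=1: | val := 4 | iter i=3: | val := 4 | iter j=0: | val := 6 | iter j=1: | val := 8 | iter i=4: | val := 8 | iter j=0: | val := 10 | iter j=1: | val := 12 | iter i=5: | val := 12 | iter j=0: | val := 14 | iter j=1: | val := 16 | iter i=6: | val := 16 | iter j=0: | val := 18 | iter j=1: | val := 20 | result 395 — matching result 395.
Every one of the 189 inputs gives matching results.
verdict: equivalent
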